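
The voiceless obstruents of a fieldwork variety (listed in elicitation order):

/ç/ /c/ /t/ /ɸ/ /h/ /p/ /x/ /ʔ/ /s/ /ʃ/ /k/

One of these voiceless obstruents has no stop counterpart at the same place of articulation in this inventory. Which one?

Bilabial: /p/ ~ /ɸ/
Alveolar: /t/ ~ /s/
Palatal: /c/ ~ /ç/
Velar: /k/ ~ /x/
Glottal: /ʔ/ ~ /h/
Postalveolar: only /ʃ/ (fricative); no stop partner.
So /ʃ/ is the unpaired segment.

/ʃ/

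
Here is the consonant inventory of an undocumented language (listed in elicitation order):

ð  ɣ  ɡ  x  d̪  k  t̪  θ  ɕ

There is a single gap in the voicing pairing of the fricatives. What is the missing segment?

/ʑ/

dental: voiceless /θ/, voiced /ð/.
alveolo-palatal: voiceless /ɕ/, voiced —.
velar: voiceless /x/, voiced /ɣ/.
The alveolo-palatal row has no voiced member, so the gap is the voiced alveolo-palatal fricative /ʑ/.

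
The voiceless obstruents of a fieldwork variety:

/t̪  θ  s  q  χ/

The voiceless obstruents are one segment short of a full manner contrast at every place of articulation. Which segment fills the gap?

/t/

Stop: /t̪/ (dental), /q/ (uvular).
Fricative: /θ/ (dental), /s/ (alveolar), /χ/ (uvular).
The alveolar row has no stop member, so the gap is the alveolar stop /t/.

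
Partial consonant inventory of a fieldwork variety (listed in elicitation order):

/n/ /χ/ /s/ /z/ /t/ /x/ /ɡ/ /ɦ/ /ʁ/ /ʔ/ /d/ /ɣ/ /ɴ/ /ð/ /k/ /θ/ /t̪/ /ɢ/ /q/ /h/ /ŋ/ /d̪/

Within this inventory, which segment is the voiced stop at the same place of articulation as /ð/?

/ð/ is a voiced dental fricative.
The voiced stop at the same place is a voiced dental stop — in this inventory, /d̪/.

/d̪/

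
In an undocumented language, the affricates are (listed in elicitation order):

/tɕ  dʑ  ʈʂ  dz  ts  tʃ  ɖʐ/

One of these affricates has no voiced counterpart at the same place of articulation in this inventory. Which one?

Alveolar: /ts/ ~ /dz/
Retroflex: /ʈʂ/ ~ /ɖʐ/
Alveolo-palatal: /tɕ/ ~ /dʑ/
Postalveolar: only /tʃ/ (voiceless); no voiced partner.
So /tʃ/ is the unpaired segment.

/tʃ/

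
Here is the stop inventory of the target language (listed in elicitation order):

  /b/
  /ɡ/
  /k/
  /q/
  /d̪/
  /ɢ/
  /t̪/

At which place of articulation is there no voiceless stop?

bilabial

Voiceless: /t̪/ (dental), /k/ (velar), /q/ (uvular).
Voiced: /b/ (bilabial), /d̪/ (dental), /ɡ/ (velar), /ɢ/ (uvular).
Every place of articulation has a voiceless member except bilabial, where /p/ would be expected.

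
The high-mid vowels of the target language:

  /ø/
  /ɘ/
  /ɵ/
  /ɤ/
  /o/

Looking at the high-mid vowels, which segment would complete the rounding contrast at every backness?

backness          unrounded  rounded 
front             —         ø       
central           ɘ         ɵ       
back              ɤ         o       
The front row has no unrounded member, so the gap is the front unrounded vowel /e/.

/e/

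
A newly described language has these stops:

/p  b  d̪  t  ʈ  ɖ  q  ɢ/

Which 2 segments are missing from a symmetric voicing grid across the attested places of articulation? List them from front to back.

/t̪/, /d/

place of articulation  voiceless  voiced  
bilabial          p         b       
dental            —         d̪      
alveolar          t         —       
retroflex         ʈ         ɖ       
uvular            q         ɢ       
Gaps, from front to back: dental lacks voiceless (/t̪/); alveolar lacks voiced (/d/).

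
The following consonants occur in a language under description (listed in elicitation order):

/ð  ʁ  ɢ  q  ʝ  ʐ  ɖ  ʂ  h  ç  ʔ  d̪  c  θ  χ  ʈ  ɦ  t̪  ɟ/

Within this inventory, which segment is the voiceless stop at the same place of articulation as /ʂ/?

/ʂ/ is a voiceless retroflex fricative.
The voiceless stop at the same place is a voiceless retroflex stop — in this inventory, /ʈ/.

/ʈ/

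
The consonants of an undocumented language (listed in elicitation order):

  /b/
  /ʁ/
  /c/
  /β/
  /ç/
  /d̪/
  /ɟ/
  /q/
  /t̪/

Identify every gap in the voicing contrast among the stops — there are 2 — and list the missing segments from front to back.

/p/, /ɢ/

place of articulation  voiceless  voiced  
bilabial          —         b       
dental            t̪        d̪      
palatal           c         ɟ       
uvular            q         —       
Gaps, from front to back: bilabial lacks voiceless (/p/); uvular lacks voiced (/ɢ/).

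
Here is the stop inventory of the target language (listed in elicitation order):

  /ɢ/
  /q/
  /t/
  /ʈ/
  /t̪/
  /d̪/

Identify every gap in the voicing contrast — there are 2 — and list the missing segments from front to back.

Voiceless: /t̪/ (dental), /t/ (alveolar), /ʈ/ (retroflex), /q/ (uvular).
Voiced: /d̪/ (dental), /ɢ/ (uvular).
Gaps, from front to back: alveolar lacks voiced (/d/); retroflex lacks voiced (/ɖ/).

/d/, /ɖ/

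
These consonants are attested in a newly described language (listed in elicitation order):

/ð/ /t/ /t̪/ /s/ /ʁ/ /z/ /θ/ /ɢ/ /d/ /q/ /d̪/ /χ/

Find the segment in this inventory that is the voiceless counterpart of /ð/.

/θ/

/ð/ is a voiced dental fricative.
The voiceless counterpart is a voiceless dental fricative — in this inventory, /θ/.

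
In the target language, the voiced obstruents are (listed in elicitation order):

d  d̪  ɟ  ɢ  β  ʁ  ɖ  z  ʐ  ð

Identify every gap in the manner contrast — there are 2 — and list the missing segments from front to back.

/b/, /ʝ/

bilabial: stop —, fricative /β/.
dental: stop /d̪/, fricative /ð/.
alveolar: stop /d/, fricative /z/.
retroflex: stop /ɖ/, fricative /ʐ/.
palatal: stop /ɟ/, fricative —.
uvular: stop /ɢ/, fricative /ʁ/.
Gaps, from front to back: bilabial lacks stop (/b/); palatal lacks fricative (/ʝ/).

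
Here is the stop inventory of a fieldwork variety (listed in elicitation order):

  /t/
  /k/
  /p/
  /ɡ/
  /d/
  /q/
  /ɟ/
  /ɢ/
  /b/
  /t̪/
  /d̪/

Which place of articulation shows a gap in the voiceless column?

Voiceless: /p/ (bilabial), /t̪/ (dental), /t/ (alveolar), /k/ (velar), /q/ (uvular).
Voiced: /b/ (bilabial), /d̪/ (dental), /d/ (alveolar), /ɟ/ (palatal), /ɡ/ (velar), /ɢ/ (uvular).
Every place of articulation has a voiceless member except palatal, where /c/ would be expected.

palatal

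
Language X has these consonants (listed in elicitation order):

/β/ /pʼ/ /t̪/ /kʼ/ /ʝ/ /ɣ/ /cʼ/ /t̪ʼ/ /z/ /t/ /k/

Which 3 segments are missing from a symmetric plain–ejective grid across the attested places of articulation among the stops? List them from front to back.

bilabial: plain —, ejective /pʼ/.
dental: plain /t̪/, ejective /t̪ʼ/.
alveolar: plain /t/, ejective —.
palatal: plain —, ejective /cʼ/.
velar: plain /k/, ejective /kʼ/.
Gaps, from front to back: bilabial lacks plain (/p/); alveolar lacks ejective (/tʼ/); palatal lacks plain (/c/).

/p/, /tʼ/, /c/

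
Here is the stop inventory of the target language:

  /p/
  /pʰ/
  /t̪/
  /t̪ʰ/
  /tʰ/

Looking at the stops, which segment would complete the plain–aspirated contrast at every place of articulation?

/t/

Plain: /p/ (bilabial), /t̪/ (dental).
Aspirated: /pʰ/ (bilabial), /t̪ʰ/ (dental), /tʰ/ (alveolar).
The alveolar row has no plain member, so the gap is the plain alveolar stop /t/.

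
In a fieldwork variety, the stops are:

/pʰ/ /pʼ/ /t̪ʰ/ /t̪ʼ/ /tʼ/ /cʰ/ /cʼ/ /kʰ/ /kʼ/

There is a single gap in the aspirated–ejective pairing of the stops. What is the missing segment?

/tʰ/

place of articulation  aspirated  ejective
bilabial          pʰ        pʼ      
dental            t̪ʰ       t̪ʼ     
alveolar          —         tʼ      
palatal           cʰ        cʼ      
velar             kʰ        kʼ      
The alveolar row has no aspirated member, so the gap is the aspirated alveolar stop /tʰ/.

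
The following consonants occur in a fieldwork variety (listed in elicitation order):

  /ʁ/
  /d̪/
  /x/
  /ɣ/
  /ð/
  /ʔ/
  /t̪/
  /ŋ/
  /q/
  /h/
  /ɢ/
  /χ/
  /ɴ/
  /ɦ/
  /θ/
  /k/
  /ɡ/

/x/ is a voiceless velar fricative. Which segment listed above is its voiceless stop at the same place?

/k/

The voiceless stop at the same place is a voiceless velar stop — in this inventory, /k/.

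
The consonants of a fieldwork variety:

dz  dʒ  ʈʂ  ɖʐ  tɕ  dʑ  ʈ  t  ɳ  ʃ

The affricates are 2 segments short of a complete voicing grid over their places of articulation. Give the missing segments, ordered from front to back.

/ts/, /tʃ/

Voiceless: /ʈʂ/ (retroflex), /tɕ/ (alveolo-palatal).
Voiced: /dz/ (alveolar), /dʒ/ (postalveolar), /ɖʐ/ (retroflex), /dʑ/ (alveolo-palatal).
Gaps, from front to back: alveolar lacks voiceless (/ts/); postalveolar lacks voiceless (/tʃ/).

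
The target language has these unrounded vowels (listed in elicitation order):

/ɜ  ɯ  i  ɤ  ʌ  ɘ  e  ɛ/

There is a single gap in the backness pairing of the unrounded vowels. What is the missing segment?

/ɨ/

high: front /i/, central —, back /ɯ/.
high-mid: front /e/, central /ɘ/, back /ɤ/.
low-mid: front /ɛ/, central /ɜ/, back /ʌ/.
The high row has no central member, so the gap is the high central unrounded vowel /ɨ/.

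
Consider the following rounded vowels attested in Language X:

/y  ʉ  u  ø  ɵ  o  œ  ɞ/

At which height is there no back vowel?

high: front /y/, central /ʉ/, back /u/.
high-mid: front /ø/, central /ɵ/, back /o/.
low-mid: front /œ/, central /ɞ/, back —.
Every height has a back member except low-mid, where /ɔ/ would be expected.

low-mid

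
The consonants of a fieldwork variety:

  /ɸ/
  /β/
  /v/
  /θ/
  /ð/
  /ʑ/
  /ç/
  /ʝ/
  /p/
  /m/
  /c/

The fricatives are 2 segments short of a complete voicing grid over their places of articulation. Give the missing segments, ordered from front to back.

place of articulation  voiceless  voiced  
bilabial          ɸ         β       
labiodental       —         v       
dental            θ         ð       
alveolo-palatal   —         ʑ       
palatal           ç         ʝ       
Gaps, from front to back: labiodental lacks voiceless (/f/); alveolo-palatal lacks voiceless (/ɕ/).

/f/, /ɕ/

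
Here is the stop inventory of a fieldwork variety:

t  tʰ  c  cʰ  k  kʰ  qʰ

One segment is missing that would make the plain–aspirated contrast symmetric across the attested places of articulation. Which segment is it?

/q/

alveolar: plain /t/, aspirated /tʰ/.
palatal: plain /c/, aspirated /cʰ/.
velar: plain /k/, aspirated /kʰ/.
uvular: plain —, aspirated /qʰ/.
The uvular row has no plain member, so the gap is the plain uvular stop /q/.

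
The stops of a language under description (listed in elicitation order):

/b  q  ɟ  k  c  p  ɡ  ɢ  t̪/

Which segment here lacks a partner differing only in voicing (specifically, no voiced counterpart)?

/t̪/

Bilabial: /p/ ~ /b/
Palatal: /c/ ~ /ɟ/
Velar: /k/ ~ /ɡ/
Uvular: /q/ ~ /ɢ/
Dental: only /t̪/ (voiceless); no voiced partner.
So /t̪/ is the unpaired segment.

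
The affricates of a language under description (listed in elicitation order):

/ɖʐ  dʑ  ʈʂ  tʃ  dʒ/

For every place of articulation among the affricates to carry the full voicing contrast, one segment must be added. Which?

place of articulation  voiceless  voiced  
postalveolar      tʃ        dʒ      
retroflex         ʈʂ        ɖʐ      
alveolo-palatal   —         dʑ      
The alveolo-palatal row has no voiceless member, so the gap is the voiceless alveolo-palatal affricate /tɕ/.

/tɕ/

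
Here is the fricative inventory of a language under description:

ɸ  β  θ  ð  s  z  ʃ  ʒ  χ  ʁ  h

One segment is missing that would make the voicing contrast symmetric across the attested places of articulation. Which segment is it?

/ɦ/

Voiceless: /ɸ/ (bilabial), /θ/ (dental), /s/ (alveolar), /ʃ/ (postalveolar), /χ/ (uvular), /h/ (glottal).
Voiced: /β/ (bilabial), /ð/ (dental), /z/ (alveolar), /ʒ/ (postalveolar), /ʁ/ (uvular).
The glottal row has no voiced member, so the gap is the voiced glottal fricative /ɦ/.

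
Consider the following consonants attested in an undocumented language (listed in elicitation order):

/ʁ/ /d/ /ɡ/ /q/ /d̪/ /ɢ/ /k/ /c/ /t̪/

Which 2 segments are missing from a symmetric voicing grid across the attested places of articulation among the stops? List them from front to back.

Voiceless: /t̪/ (dental), /c/ (palatal), /k/ (velar), /q/ (uvular).
Voiced: /d̪/ (dental), /d/ (alveolar), /ɡ/ (velar), /ɢ/ (uvular).
Gaps, from front to back: alveolar lacks voiceless (/t/); palatal lacks voiced (/ɟ/).

/t/, /ɟ/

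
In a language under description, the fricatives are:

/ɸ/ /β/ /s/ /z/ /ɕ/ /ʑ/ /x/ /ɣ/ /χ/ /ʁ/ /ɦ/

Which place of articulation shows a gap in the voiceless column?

Voiceless: /ɸ/ (bilabial), /s/ (alveolar), /ɕ/ (alveolo-palatal), /x/ (velar), /χ/ (uvular).
Voiced: /β/ (bilabial), /z/ (alveolar), /ʑ/ (alveolo-palatal), /ɣ/ (velar), /ʁ/ (uvular), /ɦ/ (glottal).
Every place of articulation has a voiceless member except glottal, where /h/ would be expected.

glottal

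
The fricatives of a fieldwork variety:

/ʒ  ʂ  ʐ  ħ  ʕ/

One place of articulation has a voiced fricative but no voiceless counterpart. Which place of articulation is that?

place of articulation  voiceless  voiced  
postalveolar      —         ʒ       
retroflex         ʂ         ʐ       
pharyngeal        ħ         ʕ       
Every place of articulation has a voiceless member except postalveolar, where /ʃ/ would be expected.

postalveolar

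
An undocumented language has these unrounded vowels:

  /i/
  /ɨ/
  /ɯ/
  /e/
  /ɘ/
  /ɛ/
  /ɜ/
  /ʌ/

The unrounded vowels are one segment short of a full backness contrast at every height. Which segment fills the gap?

height            front     central   back    
high              i         ɨ         ɯ       
high-mid          e         ɘ         —       
low-mid           ɛ         ɜ         ʌ       
The high-mid row has no back member, so the gap is the high-mid back unrounded vowel /ɤ/.

/ɤ/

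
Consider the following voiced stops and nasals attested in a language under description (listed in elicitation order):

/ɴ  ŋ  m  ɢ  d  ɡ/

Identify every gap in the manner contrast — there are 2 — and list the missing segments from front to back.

/b/, /n/

Oral stop: /d/ (alveolar), /ɡ/ (velar), /ɢ/ (uvular).
Nasal: /m/ (bilabial), /ŋ/ (velar), /ɴ/ (uvular).
Gaps, from front to back: bilabial lacks oral stop (/b/); alveolar lacks nasal (/n/).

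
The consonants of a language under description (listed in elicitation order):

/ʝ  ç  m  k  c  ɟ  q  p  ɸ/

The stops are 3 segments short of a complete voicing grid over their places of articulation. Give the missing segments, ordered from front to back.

place of articulation  voiceless  voiced  
bilabial          p         —       
palatal           c         ɟ       
velar             k         —       
uvular            q         —       
Gaps, from front to back: bilabial lacks voiced (/b/); velar lacks voiced (/ɡ/); uvular lacks voiced (/ɢ/).

/b/, /ɡ/, /ɢ/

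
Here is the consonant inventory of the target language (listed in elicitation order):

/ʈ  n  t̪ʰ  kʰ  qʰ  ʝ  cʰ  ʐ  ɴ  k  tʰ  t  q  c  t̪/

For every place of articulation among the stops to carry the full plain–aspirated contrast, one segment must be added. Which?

/ʈʰ/

Plain: /t̪/ (dental), /t/ (alveolar), /ʈ/ (retroflex), /c/ (palatal), /k/ (velar), /q/ (uvular).
Aspirated: /t̪ʰ/ (dental), /tʰ/ (alveolar), /cʰ/ (palatal), /kʰ/ (velar), /qʰ/ (uvular).
The retroflex row has no aspirated member, so the gap is the aspirated retroflex stop /ʈʰ/.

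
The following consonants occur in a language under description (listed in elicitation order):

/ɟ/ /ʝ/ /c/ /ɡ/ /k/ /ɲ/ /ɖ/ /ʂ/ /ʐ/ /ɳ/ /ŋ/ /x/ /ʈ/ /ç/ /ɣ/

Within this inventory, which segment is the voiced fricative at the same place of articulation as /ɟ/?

/ʝ/

/ɟ/ is a voiced palatal stop.
The voiced fricative at the same place is a voiced palatal fricative — in this inventory, /ʝ/.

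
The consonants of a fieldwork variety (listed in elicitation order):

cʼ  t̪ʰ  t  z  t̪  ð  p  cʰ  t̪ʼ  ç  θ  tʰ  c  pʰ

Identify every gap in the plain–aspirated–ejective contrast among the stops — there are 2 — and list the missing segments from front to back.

/pʼ/, /tʼ/

Plain: /p/ (bilabial), /t̪/ (dental), /t/ (alveolar), /c/ (palatal).
Aspirated: /pʰ/ (bilabial), /t̪ʰ/ (dental), /tʰ/ (alveolar), /cʰ/ (palatal).
Ejective: /t̪ʼ/ (dental), /cʼ/ (palatal).
Gaps, from front to back: bilabial lacks ejective (/pʼ/); alveolar lacks ejective (/tʼ/).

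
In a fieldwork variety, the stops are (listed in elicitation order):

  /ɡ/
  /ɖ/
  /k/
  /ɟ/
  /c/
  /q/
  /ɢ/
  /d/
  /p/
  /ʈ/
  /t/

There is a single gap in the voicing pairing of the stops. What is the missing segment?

/b/

bilabial: voiceless /p/, voiced —.
alveolar: voiceless /t/, voiced /d/.
retroflex: voiceless /ʈ/, voiced /ɖ/.
palatal: voiceless /c/, voiced /ɟ/.
velar: voiceless /k/, voiced /ɡ/.
uvular: voiceless /q/, voiced /ɢ/.
The bilabial row has no voiced member, so the gap is the voiced bilabial stop /b/.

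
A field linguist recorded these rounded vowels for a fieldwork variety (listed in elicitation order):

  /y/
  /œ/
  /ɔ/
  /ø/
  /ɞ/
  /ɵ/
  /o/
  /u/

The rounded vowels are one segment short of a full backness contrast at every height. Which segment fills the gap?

/ʉ/

Front: /y/ (high), /ø/ (high-mid), /œ/ (low-mid).
Central: /ɵ/ (high-mid), /ɞ/ (low-mid).
Back: /u/ (high), /o/ (high-mid), /ɔ/ (low-mid).
The high row has no central member, so the gap is the high central rounded vowel /ʉ/.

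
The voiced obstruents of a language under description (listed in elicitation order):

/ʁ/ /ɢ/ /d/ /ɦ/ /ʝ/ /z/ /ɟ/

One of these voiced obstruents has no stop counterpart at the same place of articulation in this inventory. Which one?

Alveolar: /d/ ~ /z/
Palatal: /ɟ/ ~ /ʝ/
Uvular: /ɢ/ ~ /ʁ/
Glottal: only /ɦ/ (fricative); no stop partner.
So /ɦ/ is the unpaired segment.

/ɦ/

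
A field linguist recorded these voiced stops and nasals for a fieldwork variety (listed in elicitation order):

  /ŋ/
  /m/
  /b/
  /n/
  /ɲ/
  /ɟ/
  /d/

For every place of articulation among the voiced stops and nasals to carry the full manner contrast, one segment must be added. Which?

bilabial: oral stop /b/, nasal /m/.
alveolar: oral stop /d/, nasal /n/.
palatal: oral stop /ɟ/, nasal /ɲ/.
velar: oral stop —, nasal /ŋ/.
The velar row has no oral stop member, so the gap is the velar oral stop /ɡ/.

/ɡ/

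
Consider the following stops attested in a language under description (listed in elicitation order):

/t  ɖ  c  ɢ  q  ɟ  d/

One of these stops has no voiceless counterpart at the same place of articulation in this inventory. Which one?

/ɖ/

Alveolar: /t/ ~ /d/
Palatal: /c/ ~ /ɟ/
Uvular: /q/ ~ /ɢ/
Retroflex: only /ɖ/ (voiced); no voiceless partner.
So /ɖ/ is the unpaired segment.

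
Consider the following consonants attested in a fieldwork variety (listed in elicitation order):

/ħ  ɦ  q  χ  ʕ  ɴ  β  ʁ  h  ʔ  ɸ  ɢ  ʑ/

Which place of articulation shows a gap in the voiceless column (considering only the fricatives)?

place of articulation  voiceless  voiced  
bilabial          ɸ         β       
alveolo-palatal   —         ʑ       
uvular            χ         ʁ       
pharyngeal        ħ         ʕ       
glottal           h         ɦ       
Every place of articulation has a voiceless member except alveolo-palatal, where /ɕ/ would be expected.

alveolo-palatal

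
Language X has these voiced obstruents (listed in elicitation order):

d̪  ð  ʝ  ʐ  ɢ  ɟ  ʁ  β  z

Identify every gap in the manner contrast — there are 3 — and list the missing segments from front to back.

/b/, /d/, /ɖ/

Stop: /d̪/ (dental), /ɟ/ (palatal), /ɢ/ (uvular).
Fricative: /β/ (bilabial), /ð/ (dental), /z/ (alveolar), /ʐ/ (retroflex), /ʝ/ (palatal), /ʁ/ (uvular).
Gaps, from front to back: bilabial lacks stop (/b/); alveolar lacks stop (/d/); retroflex lacks stop (/ɖ/).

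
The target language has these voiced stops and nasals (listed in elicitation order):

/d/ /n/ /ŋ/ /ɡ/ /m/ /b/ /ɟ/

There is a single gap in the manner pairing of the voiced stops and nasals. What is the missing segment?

/ɲ/

bilabial: oral stop /b/, nasal /m/.
alveolar: oral stop /d/, nasal /n/.
palatal: oral stop /ɟ/, nasal —.
velar: oral stop /ɡ/, nasal /ŋ/.
The palatal row has no nasal member, so the gap is the palatal nasal /ɲ/.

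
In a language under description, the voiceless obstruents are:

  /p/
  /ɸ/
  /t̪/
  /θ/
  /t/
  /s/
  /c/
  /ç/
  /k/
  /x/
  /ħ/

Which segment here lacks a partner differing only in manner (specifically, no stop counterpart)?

/ħ/

Bilabial: /p/ ~ /ɸ/
Dental: /t̪/ ~ /θ/
Alveolar: /t/ ~ /s/
Palatal: /c/ ~ /ç/
Velar: /k/ ~ /x/
Pharyngeal: only /ħ/ (fricative); no stop partner.
So /ħ/ is the unpaired segment.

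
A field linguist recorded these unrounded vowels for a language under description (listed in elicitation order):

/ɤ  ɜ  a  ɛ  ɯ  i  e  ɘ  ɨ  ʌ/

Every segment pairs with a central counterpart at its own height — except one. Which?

High: /i/ ~ /ɨ/ ~ /ɯ/
High-mid: /e/ ~ /ɘ/ ~ /ɤ/
Low-mid: /ɛ/ ~ /ɜ/ ~ /ʌ/
Low: only /a/ (front); no central partner.
So /a/ is the unpaired segment.

/a/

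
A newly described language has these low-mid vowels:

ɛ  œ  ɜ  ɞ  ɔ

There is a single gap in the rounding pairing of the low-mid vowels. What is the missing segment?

front: unrounded /ɛ/, rounded /œ/.
central: unrounded /ɜ/, rounded /ɞ/.
back: unrounded —, rounded /ɔ/.
The back row has no unrounded member, so the gap is the back unrounded vowel /ʌ/.

/ʌ/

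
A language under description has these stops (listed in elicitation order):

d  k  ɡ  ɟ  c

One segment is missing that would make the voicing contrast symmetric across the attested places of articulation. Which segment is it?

place of articulation  voiceless  voiced  
alveolar          —         d       
palatal           c         ɟ       
velar             k         ɡ       
The alveolar row has no voiceless member, so the gap is the voiceless alveolar stop /t/.

/t/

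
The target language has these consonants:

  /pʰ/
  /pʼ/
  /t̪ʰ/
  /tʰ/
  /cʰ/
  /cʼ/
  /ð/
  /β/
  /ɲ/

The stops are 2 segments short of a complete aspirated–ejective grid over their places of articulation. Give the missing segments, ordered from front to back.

/t̪ʼ/, /tʼ/

Aspirated: /pʰ/ (bilabial), /t̪ʰ/ (dental), /tʰ/ (alveolar), /cʰ/ (palatal).
Ejective: /pʼ/ (bilabial), /cʼ/ (palatal).
Gaps, from front to back: dental lacks ejective (/t̪ʼ/); alveolar lacks ejective (/tʼ/).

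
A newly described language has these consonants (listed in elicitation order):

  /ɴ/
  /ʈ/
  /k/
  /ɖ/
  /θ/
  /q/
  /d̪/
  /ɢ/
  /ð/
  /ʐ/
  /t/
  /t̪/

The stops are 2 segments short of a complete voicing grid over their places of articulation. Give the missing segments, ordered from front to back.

place of articulation  voiceless  voiced  
dental            t̪        d̪      
alveolar          t         —       
retroflex         ʈ         ɖ       
velar             k         —       
uvular            q         ɢ       
Gaps, from front to back: alveolar lacks voiced (/d/); velar lacks voiced (/ɡ/).

/d/, /ɡ/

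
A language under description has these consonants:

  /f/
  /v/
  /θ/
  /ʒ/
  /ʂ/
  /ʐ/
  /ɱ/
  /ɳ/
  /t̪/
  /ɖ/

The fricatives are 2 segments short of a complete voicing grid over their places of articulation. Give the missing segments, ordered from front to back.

place of articulation  voiceless  voiced  
labiodental       f         v       
dental            θ         —       
postalveolar      —         ʒ       
retroflex         ʂ         ʐ       
Gaps, from front to back: dental lacks voiced (/ð/); postalveolar lacks voiceless (/ʃ/).

/ð/, /ʃ/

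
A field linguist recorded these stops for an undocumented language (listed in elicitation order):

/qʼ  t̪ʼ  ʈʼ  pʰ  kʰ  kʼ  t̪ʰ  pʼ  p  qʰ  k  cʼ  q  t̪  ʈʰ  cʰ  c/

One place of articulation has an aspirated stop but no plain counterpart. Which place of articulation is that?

retroflex

Plain: /p/ (bilabial), /t̪/ (dental), /c/ (palatal), /k/ (velar), /q/ (uvular).
Aspirated: /pʰ/ (bilabial), /t̪ʰ/ (dental), /ʈʰ/ (retroflex), /cʰ/ (palatal), /kʰ/ (velar), /qʰ/ (uvular).
Ejective: /pʼ/ (bilabial), /t̪ʼ/ (dental), /ʈʼ/ (retroflex), /cʼ/ (palatal), /kʼ/ (velar), /qʼ/ (uvular).
Every place of articulation has a plain member except retroflex, where /ʈ/ would be expected.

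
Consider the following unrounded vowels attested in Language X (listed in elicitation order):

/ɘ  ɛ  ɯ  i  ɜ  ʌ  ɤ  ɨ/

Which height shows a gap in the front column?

high-mid

high: front /i/, central /ɨ/, back /ɯ/.
high-mid: front —, central /ɘ/, back /ɤ/.
low-mid: front /ɛ/, central /ɜ/, back /ʌ/.
Every height has a front member except high-mid, where /e/ would be expected.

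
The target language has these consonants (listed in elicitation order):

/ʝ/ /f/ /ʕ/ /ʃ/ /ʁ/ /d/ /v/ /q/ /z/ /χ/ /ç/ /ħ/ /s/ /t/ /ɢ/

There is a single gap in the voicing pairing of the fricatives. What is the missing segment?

labiodental: voiceless /f/, voiced /v/.
alveolar: voiceless /s/, voiced /z/.
postalveolar: voiceless /ʃ/, voiced —.
palatal: voiceless /ç/, voiced /ʝ/.
uvular: voiceless /χ/, voiced /ʁ/.
pharyngeal: voiceless /ħ/, voiced /ʕ/.
The postalveolar row has no voiced member, so the gap is the voiced postalveolar fricative /ʒ/.

/ʒ/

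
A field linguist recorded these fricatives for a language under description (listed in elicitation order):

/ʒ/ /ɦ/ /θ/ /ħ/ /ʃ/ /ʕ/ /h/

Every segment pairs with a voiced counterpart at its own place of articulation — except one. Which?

Postalveolar: /ʃ/ ~ /ʒ/
Pharyngeal: /ħ/ ~ /ʕ/
Glottal: /h/ ~ /ɦ/
Dental: only /θ/ (voiceless); no voiced partner.
So /θ/ is the unpaired segment.

/θ/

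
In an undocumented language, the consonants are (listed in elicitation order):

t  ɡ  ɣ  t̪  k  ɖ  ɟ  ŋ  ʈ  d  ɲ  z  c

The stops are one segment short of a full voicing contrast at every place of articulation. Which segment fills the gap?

place of articulation  voiceless  voiced  
dental            t̪        —       
alveolar          t         d       
retroflex         ʈ         ɖ       
palatal           c         ɟ       
velar             k         ɡ       
The dental row has no voiced member, so the gap is the voiced dental stop /d̪/.

/d̪/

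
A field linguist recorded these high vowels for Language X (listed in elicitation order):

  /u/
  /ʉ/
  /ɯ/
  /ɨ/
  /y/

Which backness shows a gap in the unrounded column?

front

Unrounded: /ɨ/ (central), /ɯ/ (back).
Rounded: /y/ (front), /ʉ/ (central), /u/ (back).
Every backness has an unrounded member except front, where /i/ would be expected.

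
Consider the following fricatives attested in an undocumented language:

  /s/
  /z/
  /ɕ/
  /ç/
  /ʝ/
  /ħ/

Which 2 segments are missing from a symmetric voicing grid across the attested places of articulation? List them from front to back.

/ʑ/, /ʕ/

place of articulation  voiceless  voiced  
alveolar          s         z       
alveolo-palatal   ɕ         —       
palatal           ç         ʝ       
pharyngeal        ħ         —       
Gaps, from front to back: alveolo-palatal lacks voiced (/ʑ/); pharyngeal lacks voiced (/ʕ/).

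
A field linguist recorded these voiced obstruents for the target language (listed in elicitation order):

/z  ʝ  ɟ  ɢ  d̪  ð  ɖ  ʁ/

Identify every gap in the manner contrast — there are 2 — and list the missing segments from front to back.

/d/, /ʐ/

place of articulation  stop      fricative
dental            d̪        ð       
alveolar          —         z       
retroflex         ɖ         —       
palatal           ɟ         ʝ       
uvular            ɢ         ʁ       
Gaps, from front to back: alveolar lacks stop (/d/); retroflex lacks fricative (/ʐ/).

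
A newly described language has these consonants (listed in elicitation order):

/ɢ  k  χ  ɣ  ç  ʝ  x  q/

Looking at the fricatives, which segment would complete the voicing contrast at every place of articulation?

/ʁ/

place of articulation  voiceless  voiced  
palatal           ç         ʝ       
velar             x         ɣ       
uvular            χ         —       
The uvular row has no voiced member, so the gap is the voiced uvular fricative /ʁ/.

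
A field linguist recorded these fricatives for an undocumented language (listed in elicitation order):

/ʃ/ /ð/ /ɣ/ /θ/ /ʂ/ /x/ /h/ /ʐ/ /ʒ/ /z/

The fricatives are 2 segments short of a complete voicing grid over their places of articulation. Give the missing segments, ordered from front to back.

dental: voiceless /θ/, voiced /ð/.
alveolar: voiceless —, voiced /z/.
postalveolar: voiceless /ʃ/, voiced /ʒ/.
retroflex: voiceless /ʂ/, voiced /ʐ/.
velar: voiceless /x/, voiced /ɣ/.
glottal: voiceless /h/, voiced —.
Gaps, from front to back: alveolar lacks voiceless (/s/); glottal lacks voiced (/ɦ/).

/s/, /ɦ/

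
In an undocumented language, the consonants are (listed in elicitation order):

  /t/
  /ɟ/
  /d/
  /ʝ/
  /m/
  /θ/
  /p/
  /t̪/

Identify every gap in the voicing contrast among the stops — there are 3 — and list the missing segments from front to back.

Voiceless: /p/ (bilabial), /t̪/ (dental), /t/ (alveolar).
Voiced: /d/ (alveolar), /ɟ/ (palatal).
Gaps, from front to back: bilabial lacks voiced (/b/); dental lacks voiced (/d̪/); palatal lacks voiceless (/c/).

/b/, /d̪/, /c/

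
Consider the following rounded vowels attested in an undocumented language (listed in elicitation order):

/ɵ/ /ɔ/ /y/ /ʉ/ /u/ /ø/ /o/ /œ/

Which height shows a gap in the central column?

low-mid

height            front     central   back    
high              y         ʉ         u       
high-mid          ø         ɵ         o       
low-mid           œ         —         ɔ       
Every height has a central member except low-mid, where /ɞ/ would be expected.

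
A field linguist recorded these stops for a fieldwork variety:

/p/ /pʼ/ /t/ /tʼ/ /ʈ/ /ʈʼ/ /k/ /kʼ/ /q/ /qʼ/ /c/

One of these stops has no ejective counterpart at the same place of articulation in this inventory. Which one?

Bilabial: /p/ ~ /pʼ/
Alveolar: /t/ ~ /tʼ/
Retroflex: /ʈ/ ~ /ʈʼ/
Velar: /k/ ~ /kʼ/
Uvular: /q/ ~ /qʼ/
Palatal: only /c/ (plain); no ejective partner.
So /c/ is the unpaired segment.

/c/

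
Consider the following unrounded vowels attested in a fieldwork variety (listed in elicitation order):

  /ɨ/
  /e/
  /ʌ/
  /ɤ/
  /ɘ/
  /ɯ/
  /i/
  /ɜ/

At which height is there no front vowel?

low-mid

Front: /i/ (high), /e/ (high-mid).
Central: /ɨ/ (high), /ɘ/ (high-mid), /ɜ/ (low-mid).
Back: /ɯ/ (high), /ɤ/ (high-mid), /ʌ/ (low-mid).
Every height has a front member except low-mid, where /ɛ/ would be expected.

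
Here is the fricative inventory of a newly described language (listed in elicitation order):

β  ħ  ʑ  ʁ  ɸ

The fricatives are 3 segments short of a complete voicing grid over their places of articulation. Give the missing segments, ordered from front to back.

bilabial: voiceless /ɸ/, voiced /β/.
alveolo-palatal: voiceless —, voiced /ʑ/.
uvular: voiceless —, voiced /ʁ/.
pharyngeal: voiceless /ħ/, voiced —.
Gaps, from front to back: alveolo-palatal lacks voiceless (/ɕ/); uvular lacks voiceless (/χ/); pharyngeal lacks voiced (/ʕ/).

/ɕ/, /χ/, /ʕ/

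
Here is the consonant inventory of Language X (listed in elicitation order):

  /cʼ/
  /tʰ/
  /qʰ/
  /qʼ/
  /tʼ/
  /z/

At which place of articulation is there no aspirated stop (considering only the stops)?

Aspirated: /tʰ/ (alveolar), /qʰ/ (uvular).
Ejective: /tʼ/ (alveolar), /cʼ/ (palatal), /qʼ/ (uvular).
Every place of articulation has an aspirated member except palatal, where /cʰ/ would be expected.

palatal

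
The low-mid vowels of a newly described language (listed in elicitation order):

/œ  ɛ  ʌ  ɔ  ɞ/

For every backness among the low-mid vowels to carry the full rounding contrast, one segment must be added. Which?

Unrounded: /ɛ/ (front), /ʌ/ (back).
Rounded: /œ/ (front), /ɞ/ (central), /ɔ/ (back).
The central row has no unrounded member, so the gap is the central unrounded vowel /ɜ/.

/ɜ/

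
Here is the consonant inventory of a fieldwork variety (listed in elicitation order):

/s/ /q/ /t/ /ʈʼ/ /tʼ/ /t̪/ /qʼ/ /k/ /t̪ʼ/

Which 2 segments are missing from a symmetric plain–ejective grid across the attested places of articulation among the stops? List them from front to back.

/ʈ/, /kʼ/

Plain: /t̪/ (dental), /t/ (alveolar), /k/ (velar), /q/ (uvular).
Ejective: /t̪ʼ/ (dental), /tʼ/ (alveolar), /ʈʼ/ (retroflex), /qʼ/ (uvular).
Gaps, from front to back: retroflex lacks plain (/ʈ/); velar lacks ejective (/kʼ/).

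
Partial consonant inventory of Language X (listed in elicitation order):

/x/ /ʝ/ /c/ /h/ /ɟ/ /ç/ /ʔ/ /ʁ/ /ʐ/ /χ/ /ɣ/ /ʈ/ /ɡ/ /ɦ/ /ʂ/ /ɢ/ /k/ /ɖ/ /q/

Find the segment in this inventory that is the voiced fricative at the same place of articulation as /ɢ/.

/ʁ/

/ɢ/ is a voiced uvular stop.
The voiced fricative at the same place is a voiced uvular fricative — in this inventory, /ʁ/.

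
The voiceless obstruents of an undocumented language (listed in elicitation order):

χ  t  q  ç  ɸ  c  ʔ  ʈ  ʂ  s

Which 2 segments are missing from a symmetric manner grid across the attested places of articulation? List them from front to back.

/p/, /h/

bilabial: stop —, fricative /ɸ/.
alveolar: stop /t/, fricative /s/.
retroflex: stop /ʈ/, fricative /ʂ/.
palatal: stop /c/, fricative /ç/.
uvular: stop /q/, fricative /χ/.
glottal: stop /ʔ/, fricative —.
Gaps, from front to back: bilabial lacks stop (/p/); glottal lacks fricative (/h/).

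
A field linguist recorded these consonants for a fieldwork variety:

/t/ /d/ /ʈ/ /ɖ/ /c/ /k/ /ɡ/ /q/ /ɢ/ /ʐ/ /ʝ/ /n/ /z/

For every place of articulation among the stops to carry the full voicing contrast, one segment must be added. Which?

/ɟ/

Voiceless: /t/ (alveolar), /ʈ/ (retroflex), /c/ (palatal), /k/ (velar), /q/ (uvular).
Voiced: /d/ (alveolar), /ɖ/ (retroflex), /ɡ/ (velar), /ɢ/ (uvular).
The palatal row has no voiced member, so the gap is the voiced palatal stop /ɟ/.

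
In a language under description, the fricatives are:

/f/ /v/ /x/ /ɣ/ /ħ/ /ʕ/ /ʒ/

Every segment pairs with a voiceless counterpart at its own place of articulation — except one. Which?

/ʒ/

Labiodental: /f/ ~ /v/
Velar: /x/ ~ /ɣ/
Pharyngeal: /ħ/ ~ /ʕ/
Postalveolar: only /ʒ/ (voiced); no voiceless partner.
So /ʒ/ is the unpaired segment.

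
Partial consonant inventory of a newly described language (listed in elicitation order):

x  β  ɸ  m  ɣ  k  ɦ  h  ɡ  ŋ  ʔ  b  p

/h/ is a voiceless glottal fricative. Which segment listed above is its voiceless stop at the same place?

/ʔ/

The voiceless stop at the same place is a voiceless glottal stop — in this inventory, /ʔ/.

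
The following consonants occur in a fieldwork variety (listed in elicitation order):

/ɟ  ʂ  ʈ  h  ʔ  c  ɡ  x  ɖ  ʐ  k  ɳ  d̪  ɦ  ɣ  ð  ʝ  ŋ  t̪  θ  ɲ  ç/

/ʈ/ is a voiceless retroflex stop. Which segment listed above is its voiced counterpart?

The voiced counterpart is a voiced retroflex stop — in this inventory, /ɖ/.

/ɖ/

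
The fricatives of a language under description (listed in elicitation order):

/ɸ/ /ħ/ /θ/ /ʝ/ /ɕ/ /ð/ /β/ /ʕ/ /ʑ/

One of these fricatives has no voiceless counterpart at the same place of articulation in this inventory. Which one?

/ʝ/

Bilabial: /ɸ/ ~ /β/
Dental: /θ/ ~ /ð/
Alveolo-palatal: /ɕ/ ~ /ʑ/
Pharyngeal: /ħ/ ~ /ʕ/
Palatal: only /ʝ/ (voiced); no voiceless partner.
So /ʝ/ is the unpaired segment.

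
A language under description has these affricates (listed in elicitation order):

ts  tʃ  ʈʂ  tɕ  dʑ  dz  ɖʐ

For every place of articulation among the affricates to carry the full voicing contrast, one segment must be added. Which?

alveolar: voiceless /ts/, voiced /dz/.
postalveolar: voiceless /tʃ/, voiced —.
retroflex: voiceless /ʈʂ/, voiced /ɖʐ/.
alveolo-palatal: voiceless /tɕ/, voiced /dʑ/.
The postalveolar row has no voiced member, so the gap is the voiced postalveolar affricate /dʒ/.

/dʒ/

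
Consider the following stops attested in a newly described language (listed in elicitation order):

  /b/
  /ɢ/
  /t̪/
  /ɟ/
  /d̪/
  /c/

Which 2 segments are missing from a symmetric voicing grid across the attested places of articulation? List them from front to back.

/p/, /q/

place of articulation  voiceless  voiced  
bilabial          —         b       
dental            t̪        d̪      
palatal           c         ɟ       
uvular            —         ɢ       
Gaps, from front to back: bilabial lacks voiceless (/p/); uvular lacks voiceless (/q/).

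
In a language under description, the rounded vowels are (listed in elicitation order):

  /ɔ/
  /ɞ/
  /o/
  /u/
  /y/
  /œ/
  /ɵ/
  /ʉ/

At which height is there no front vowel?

high-mid

high: front /y/, central /ʉ/, back /u/.
high-mid: front —, central /ɵ/, back /o/.
low-mid: front /œ/, central /ɞ/, back /ɔ/.
Every height has a front member except high-mid, where /ø/ would be expected.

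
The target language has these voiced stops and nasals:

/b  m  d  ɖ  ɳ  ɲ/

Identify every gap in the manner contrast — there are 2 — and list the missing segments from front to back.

/n/, /ɟ/

place of articulation  oral stop  nasal   
bilabial          b         m       
alveolar          d         —       
retroflex         ɖ         ɳ       
palatal           —         ɲ       
Gaps, from front to back: alveolar lacks nasal (/n/); palatal lacks oral stop (/ɟ/).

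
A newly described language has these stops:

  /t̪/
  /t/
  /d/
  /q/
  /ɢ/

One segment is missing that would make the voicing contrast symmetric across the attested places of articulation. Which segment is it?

/d̪/

dental: voiceless /t̪/, voiced —.
alveolar: voiceless /t/, voiced /d/.
uvular: voiceless /q/, voiced /ɢ/.
The dental row has no voiced member, so the gap is the voiced dental stop /d̪/.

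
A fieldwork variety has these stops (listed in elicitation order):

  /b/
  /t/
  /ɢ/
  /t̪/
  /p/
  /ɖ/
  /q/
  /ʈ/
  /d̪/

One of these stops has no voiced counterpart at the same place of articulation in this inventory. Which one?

Bilabial: /p/ ~ /b/
Dental: /t̪/ ~ /d̪/
Retroflex: /ʈ/ ~ /ɖ/
Uvular: /q/ ~ /ɢ/
Alveolar: only /t/ (voiceless); no voiced partner.
So /t/ is the unpaired segment.

/t/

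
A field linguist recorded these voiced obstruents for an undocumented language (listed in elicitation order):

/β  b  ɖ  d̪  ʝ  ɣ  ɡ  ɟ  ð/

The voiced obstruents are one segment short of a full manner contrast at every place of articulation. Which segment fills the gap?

/ʐ/

place of articulation  stop      fricative
bilabial          b         β       
dental            d̪        ð       
retroflex         ɖ         —       
palatal           ɟ         ʝ       
velar             ɡ         ɣ       
The retroflex row has no fricative member, so the gap is the retroflex fricative /ʐ/.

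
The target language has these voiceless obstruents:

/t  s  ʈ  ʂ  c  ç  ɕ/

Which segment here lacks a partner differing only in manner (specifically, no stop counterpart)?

/ɕ/

Alveolar: /t/ ~ /s/
Retroflex: /ʈ/ ~ /ʂ/
Palatal: /c/ ~ /ç/
Alveolo-palatal: only /ɕ/ (fricative); no stop partner.
So /ɕ/ is the unpaired segment.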